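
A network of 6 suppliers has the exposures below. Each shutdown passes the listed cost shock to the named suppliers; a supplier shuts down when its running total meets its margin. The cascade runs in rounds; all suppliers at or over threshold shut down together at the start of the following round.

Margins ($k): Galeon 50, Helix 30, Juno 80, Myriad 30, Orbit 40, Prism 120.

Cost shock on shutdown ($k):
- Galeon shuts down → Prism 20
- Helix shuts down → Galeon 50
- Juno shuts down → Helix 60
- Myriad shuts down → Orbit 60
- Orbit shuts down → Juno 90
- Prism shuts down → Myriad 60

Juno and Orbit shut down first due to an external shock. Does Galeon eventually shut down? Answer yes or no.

Round 1 — Juno, Orbit shut down (initial).
  Helix: +60 → 60 ≥ 30
Round 2 — Helix shuts down.
  Galeon: +50 → 50 ≥ 50
Round 3 — Galeon shuts down.
  Prism: +20 → 20 < 120
No further shutdowns.

yes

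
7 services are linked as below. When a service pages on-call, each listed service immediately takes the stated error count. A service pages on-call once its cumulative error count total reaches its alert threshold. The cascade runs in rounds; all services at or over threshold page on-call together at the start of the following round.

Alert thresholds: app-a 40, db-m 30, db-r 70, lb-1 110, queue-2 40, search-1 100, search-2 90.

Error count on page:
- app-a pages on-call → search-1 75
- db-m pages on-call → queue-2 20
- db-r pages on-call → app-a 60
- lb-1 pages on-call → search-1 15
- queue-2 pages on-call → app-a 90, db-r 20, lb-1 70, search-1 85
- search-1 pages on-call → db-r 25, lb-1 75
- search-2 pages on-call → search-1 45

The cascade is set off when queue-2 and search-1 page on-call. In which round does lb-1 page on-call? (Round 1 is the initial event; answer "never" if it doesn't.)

Round 1 — queue-2, search-1 page on-call (initial).
  app-a: +90 → 90 ≥ 40
  db-r: +20+25 → 45 < 70
  lb-1: +70+75 → 145 ≥ 110
Round 2 — app-a, lb-1 page on-call.
No further pages.

2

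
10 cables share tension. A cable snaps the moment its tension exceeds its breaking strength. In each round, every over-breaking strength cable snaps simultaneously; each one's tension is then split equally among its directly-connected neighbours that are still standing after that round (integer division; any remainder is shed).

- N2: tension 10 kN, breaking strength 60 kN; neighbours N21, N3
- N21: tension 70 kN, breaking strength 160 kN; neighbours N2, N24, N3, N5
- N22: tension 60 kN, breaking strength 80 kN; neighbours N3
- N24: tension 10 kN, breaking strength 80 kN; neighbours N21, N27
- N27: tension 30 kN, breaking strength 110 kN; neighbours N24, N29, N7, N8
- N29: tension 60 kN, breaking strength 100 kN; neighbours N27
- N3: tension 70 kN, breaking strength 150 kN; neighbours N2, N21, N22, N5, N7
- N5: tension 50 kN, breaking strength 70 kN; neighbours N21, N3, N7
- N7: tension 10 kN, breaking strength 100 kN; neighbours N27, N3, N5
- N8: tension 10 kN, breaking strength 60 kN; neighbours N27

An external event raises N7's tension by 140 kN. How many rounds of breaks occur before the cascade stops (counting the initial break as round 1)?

Round 1 — N7 at 150 > 100. N7 snaps.
  N7 sheds 150 kN to N27, N3, N5: 50 each.
    N27: 30+50 = 80 ≤ 110
    N3: 70+50 = 120 ≤ 150
    N5: 50+50 = 100 > 70
Round 2 — N5 snaps.
  N5 sheds 100 kN to N21, N3: 50 each.
    N21: 70+50 = 120 ≤ 160
    N3: 120+50 = 170 > 150
Round 3 — N3 snaps.
  N3 sheds 170 kN to N2, N21, N22: 56 each (2 lost).
    N2: 10+56 = 66 > 60
    N21: 120+56 = 176 > 160
    N22: 60+56 = 116 > 80
Round 4 — N2, N21, N22 snap.
  N2 sheds 66 kN: no online neighbours, lost.
  N21 sheds 176 kN to N24: 176 each.
    N24: 10+176 = 186 > 80
  N22 sheds 116 kN: no online neighbours, lost.
Round 5 — N24 snaps.
  N24 sheds 186 kN to N27: 186 each.
    N27: 80+186 = 266 > 110
Round 6 — N27 snaps.
  N27 sheds 266 kN to N29, N8: 133 each.
    N29: 60+133 = 193 > 100
    N8: 10+133 = 143 > 60
Round 7 — N29, N8 snap.
  N29 sheds 193 kN: no online neighbours, lost.
  N8 sheds 143 kN: no online neighbours, lost.
No further breaks.

7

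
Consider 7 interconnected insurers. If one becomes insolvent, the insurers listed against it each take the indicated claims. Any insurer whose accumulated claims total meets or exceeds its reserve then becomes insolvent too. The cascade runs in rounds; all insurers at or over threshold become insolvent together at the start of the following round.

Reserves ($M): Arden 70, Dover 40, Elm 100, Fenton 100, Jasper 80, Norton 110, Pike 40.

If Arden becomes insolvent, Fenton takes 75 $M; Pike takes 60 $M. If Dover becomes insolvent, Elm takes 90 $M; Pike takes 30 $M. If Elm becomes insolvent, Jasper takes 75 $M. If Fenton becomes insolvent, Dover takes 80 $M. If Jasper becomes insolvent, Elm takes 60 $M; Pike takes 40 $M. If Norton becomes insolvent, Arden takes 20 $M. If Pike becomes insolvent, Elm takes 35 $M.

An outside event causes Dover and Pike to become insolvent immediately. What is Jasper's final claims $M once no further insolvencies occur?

75

Round 1 — Dover, Pike become insolvent (initial).
  Elm: +90+35 → 125 ≥ 100
Round 2 — Elm becomes insolvent.
  Jasper: +75 → 75 < 80
No further insolvencies.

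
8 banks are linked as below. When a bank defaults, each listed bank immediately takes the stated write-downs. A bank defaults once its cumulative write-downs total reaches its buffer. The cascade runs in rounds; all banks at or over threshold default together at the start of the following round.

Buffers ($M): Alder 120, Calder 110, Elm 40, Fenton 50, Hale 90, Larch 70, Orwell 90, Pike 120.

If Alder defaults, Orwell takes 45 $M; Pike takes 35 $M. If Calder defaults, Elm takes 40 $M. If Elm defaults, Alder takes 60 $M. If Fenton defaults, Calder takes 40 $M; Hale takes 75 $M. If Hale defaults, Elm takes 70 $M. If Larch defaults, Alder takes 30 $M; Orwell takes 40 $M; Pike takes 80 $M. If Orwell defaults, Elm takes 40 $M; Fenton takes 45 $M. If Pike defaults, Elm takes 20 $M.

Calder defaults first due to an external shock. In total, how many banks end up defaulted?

2

Round 1 — Calder defaults (initial).
  Elm: +40 → 40 ≥ 40
Round 2 — Elm defaults.
  Alder: +60 → 60 < 120
No further defaults.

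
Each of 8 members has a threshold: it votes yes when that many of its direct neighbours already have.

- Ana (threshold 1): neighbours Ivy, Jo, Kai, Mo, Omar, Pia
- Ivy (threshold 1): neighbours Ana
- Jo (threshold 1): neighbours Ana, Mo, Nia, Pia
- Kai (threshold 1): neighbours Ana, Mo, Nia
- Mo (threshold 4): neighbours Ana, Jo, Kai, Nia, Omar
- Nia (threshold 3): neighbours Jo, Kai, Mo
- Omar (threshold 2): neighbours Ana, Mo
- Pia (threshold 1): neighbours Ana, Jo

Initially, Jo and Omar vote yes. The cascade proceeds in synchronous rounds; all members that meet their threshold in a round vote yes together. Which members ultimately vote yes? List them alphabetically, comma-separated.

Round 1 — Jo, Omar vote yes (initial).
Round 2 — checking thresholds:
  Ana: 2 of 6 neighbours ≥ 1, votes yes.
  Mo: 2 of 5 neighbours < 4, not yet.
  Nia: 1 of 3 neighbours < 3, not yet.
  Pia: 1 of 2 neighbours ≥ 1, votes yes.
Round 3 — checking thresholds:
  Ivy: 1 of 1 neighbours ≥ 1, votes yes.
  Kai: 1 of 3 neighbours ≥ 1, votes yes.
  Mo: 3 of 5 neighbours < 4, not yet.
  Nia: 1 of 3 neighbours < 3, not yet.
Round 4 — checking thresholds:
  Mo: 4 of 5 neighbours ≥ 4, votes yes.
  Nia: 2 of 3 neighbours < 3, not yet.
Round 5 — checking thresholds:
  Nia: 3 of 3 neighbours ≥ 3, votes yes.
Round 6 — no new yes votes; cascade stops.

Ana, Ivy, Jo, Kai, Mo, Nia, Omar, Pia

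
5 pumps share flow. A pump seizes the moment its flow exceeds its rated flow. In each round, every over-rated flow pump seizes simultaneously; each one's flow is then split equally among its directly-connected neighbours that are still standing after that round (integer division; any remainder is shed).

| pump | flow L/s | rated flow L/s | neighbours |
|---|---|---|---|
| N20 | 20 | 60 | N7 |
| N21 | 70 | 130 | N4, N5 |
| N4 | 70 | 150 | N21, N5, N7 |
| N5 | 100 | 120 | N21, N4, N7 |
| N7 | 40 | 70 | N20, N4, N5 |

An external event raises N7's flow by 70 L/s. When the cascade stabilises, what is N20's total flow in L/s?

Round 1 — N7 at 110 > 70. N7 seizes.
  N7 sheds 110 L/s to N20, N4, N5: 36 each (2 lost).
    N20: 20+36 = 56 ≤ 60
    N4: 70+36 = 106 ≤ 150
    N5: 100+36 = 136 > 120
Round 2 — N5 seizes.
  N5 sheds 136 L/s to N21, N4: 68 each.
    N21: 70+68 = 138 > 130
    N4: 106+68 = 174 > 150
Round 3 — N21, N4 seize.
  N21 sheds 138 L/s: no online neighbours, lost.
  N4 sheds 174 L/s: no online neighbours, lost.
No further seizures.

56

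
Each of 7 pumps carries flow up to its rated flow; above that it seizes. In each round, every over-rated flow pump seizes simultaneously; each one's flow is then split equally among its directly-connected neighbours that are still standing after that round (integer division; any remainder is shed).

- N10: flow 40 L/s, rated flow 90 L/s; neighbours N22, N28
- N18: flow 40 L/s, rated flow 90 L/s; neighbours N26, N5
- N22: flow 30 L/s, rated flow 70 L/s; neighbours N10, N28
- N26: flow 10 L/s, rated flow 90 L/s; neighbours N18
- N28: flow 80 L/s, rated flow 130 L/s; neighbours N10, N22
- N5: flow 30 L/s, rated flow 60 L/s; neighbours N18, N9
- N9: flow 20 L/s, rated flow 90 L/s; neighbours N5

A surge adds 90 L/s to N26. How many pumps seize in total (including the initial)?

4

Round 1 — N26 at 100 > 90. N26 seizes.
  N26 sheds 100 L/s to N18: 100 each.
    N18: 40+100 = 140 > 90
Round 2 — N18 seizes.
  N18 sheds 140 L/s to N5: 140 each.
    N5: 30+140 = 170 > 60
Round 3 — N5 seizes.
  N5 sheds 170 L/s to N9: 170 each.
    N9: 20+170 = 190 > 90
Round 4 — N9 seizes.
  N9 sheds 190 L/s: no online neighbours, lost.
No further seizures.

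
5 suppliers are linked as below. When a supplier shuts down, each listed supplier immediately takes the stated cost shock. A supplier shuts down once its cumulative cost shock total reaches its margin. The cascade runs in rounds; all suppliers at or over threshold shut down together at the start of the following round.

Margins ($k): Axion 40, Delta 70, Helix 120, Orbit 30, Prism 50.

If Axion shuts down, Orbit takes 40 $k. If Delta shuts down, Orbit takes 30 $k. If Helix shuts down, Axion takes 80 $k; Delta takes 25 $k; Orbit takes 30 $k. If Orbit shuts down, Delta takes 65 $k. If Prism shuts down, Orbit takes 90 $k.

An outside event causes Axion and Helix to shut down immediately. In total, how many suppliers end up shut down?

4

Round 1 — Axion, Helix shut down (initial).
  Delta: +25 → 25 < 70
  Orbit: +40+30 → 70 ≥ 30
Round 2 — Orbit shuts down.
  Delta: +65 → 90 ≥ 70
Round 3 — Delta shuts down.
No further shutdowns.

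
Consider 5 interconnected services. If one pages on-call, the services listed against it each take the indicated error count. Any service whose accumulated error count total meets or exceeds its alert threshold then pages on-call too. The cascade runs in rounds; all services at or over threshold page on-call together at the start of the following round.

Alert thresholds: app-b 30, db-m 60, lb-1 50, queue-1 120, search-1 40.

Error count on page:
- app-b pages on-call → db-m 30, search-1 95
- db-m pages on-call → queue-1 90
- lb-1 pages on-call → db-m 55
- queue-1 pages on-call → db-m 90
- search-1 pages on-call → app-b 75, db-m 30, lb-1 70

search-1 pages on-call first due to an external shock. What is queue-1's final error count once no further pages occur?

Round 1 — search-1 pages on-call (initial).
  app-b: +75 → 75 ≥ 30
  db-m: +30 → 30 < 60
  lb-1: +70 → 70 ≥ 50
Round 2 — app-b, lb-1 page on-call.
  db-m: +30+55 → 115 ≥ 60
Round 3 — db-m pages on-call.
  queue-1: +90 → 90 < 120
No further pages.

90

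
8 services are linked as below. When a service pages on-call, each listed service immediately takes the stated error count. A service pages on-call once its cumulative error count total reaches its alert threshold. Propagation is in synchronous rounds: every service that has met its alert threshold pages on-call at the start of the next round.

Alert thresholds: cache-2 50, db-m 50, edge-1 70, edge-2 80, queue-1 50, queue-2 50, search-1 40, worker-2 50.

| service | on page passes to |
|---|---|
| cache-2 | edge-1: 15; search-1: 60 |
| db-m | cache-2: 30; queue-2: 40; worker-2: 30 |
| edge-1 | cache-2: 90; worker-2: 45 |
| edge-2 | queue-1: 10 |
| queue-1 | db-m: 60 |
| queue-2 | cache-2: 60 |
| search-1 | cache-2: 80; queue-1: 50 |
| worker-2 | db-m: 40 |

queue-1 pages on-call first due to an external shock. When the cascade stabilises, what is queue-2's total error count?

Round 1 — queue-1 pages on-call (initial).
  db-m: +60 → 60 ≥ 50
Round 2 — db-m pages on-call.
  cache-2: +30 → 30 < 50
  queue-2: +40 → 40 < 50
  worker-2: +30 → 30 < 50
No further pages.

40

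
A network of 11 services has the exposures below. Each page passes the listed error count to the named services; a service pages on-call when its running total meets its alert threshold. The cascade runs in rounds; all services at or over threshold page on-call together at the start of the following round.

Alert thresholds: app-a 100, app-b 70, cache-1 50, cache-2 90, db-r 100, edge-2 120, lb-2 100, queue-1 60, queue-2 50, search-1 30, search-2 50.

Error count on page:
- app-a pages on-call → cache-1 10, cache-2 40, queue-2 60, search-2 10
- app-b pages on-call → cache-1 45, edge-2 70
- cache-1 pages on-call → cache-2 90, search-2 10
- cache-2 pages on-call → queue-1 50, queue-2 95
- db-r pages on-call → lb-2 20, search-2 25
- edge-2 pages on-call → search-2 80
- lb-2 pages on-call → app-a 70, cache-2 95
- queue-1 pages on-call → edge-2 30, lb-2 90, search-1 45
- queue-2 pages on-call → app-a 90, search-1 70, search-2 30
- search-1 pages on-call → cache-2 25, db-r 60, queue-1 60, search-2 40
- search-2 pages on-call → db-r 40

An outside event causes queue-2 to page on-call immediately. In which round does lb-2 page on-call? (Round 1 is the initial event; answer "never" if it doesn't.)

5

Round 1 — queue-2 pages on-call (initial).
  app-a: +90 → 90 < 100
  search-1: +70 → 70 ≥ 30
  search-2: +30 → 30 < 50
Round 2 — search-1 pages on-call.
  cache-2: +25 → 25 < 90
  db-r: +60 → 60 < 100
  queue-1: +60 → 60 ≥ 60
  search-2: +40 → 70 ≥ 50
Round 3 — queue-1, search-2 page on-call.
  db-r: +40 → 100 ≥ 100
  edge-2: +30 → 30 < 120
  lb-2: +90 → 90 < 100
Round 4 — db-r pages on-call.
  lb-2: +20 → 110 ≥ 100
Round 5 — lb-2 pages on-call.
  app-a: +70 → 160 ≥ 100
  cache-2: +95 → 120 ≥ 90
Round 6 — app-a, cache-2 page on-call.
  cache-1: +10 → 10 < 50
No further pages.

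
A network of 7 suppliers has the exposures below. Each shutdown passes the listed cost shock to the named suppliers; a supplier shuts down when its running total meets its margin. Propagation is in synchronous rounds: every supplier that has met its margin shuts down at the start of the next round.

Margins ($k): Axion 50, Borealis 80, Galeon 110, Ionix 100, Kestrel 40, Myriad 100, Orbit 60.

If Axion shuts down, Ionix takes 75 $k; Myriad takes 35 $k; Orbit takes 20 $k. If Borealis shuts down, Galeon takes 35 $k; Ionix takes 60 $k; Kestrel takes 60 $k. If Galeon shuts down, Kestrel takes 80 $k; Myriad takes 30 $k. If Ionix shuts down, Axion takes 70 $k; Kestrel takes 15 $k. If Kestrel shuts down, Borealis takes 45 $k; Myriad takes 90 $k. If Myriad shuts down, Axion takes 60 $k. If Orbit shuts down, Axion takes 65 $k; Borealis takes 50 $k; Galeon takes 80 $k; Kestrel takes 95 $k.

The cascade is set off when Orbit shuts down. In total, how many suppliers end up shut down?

Round 1 — Orbit shuts down (initial).
  Axion: +65 → 65 ≥ 50
  Borealis: +50 → 50 < 80
  Galeon: +80 → 80 < 110
  Kestrel: +95 → 95 ≥ 40
Round 2 — Axion, Kestrel shut down.
  Borealis: +45 → 95 ≥ 80
  Ionix: +75 → 75 < 100
  Myriad: +35+90 → 125 ≥ 100
Round 3 — Borealis, Myriad shut down.
  Galeon: +35 → 115 ≥ 110
  Ionix: +60 → 135 ≥ 100
Round 4 — Galeon, Ionix shut down.
No further shutdowns.

7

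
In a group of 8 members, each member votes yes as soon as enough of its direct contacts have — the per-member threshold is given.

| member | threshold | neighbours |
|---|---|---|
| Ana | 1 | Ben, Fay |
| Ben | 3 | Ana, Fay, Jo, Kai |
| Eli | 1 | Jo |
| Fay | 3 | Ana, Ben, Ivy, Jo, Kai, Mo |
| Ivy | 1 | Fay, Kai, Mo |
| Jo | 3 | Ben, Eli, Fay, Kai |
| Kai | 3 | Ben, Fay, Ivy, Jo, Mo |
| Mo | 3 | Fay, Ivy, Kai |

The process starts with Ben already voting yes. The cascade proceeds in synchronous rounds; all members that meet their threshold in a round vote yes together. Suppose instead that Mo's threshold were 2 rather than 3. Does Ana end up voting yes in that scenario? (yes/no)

yes

With Mo's threshold at 2:
Round 1 — Ben votes yes (initial).
Round 2 — checking thresholds:
  Ana: 1 of 2 neighbours ≥ 1, votes yes.
  Fay: 1 of 6 neighbours < 3, not yet.
  Jo: 1 of 4 neighbours < 3, not yet.
  Kai: 1 of 5 neighbours < 3, not yet.
Round 3 — no new yes votes; cascade stops.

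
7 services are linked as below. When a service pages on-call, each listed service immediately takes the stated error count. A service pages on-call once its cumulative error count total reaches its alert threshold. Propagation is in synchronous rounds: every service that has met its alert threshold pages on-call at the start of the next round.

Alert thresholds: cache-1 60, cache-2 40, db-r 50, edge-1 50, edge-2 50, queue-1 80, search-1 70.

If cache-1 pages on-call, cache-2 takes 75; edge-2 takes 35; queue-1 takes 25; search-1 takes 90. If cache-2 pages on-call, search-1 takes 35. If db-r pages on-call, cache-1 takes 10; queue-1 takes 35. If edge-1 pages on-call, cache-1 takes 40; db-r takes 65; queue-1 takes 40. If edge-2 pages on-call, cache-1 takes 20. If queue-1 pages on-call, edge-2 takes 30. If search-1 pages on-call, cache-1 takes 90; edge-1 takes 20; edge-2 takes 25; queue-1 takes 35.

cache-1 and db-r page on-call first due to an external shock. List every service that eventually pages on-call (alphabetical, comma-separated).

Round 1 — cache-1, db-r page on-call (initial).
  cache-2: +75 → 75 ≥ 40
  edge-2: +35 → 35 < 50
  queue-1: +25+35 → 60 < 80
  search-1: +90 → 90 ≥ 70
Round 2 — cache-2, search-1 page on-call.
  edge-1: +20 → 20 < 50
  edge-2: +25 → 60 ≥ 50
  queue-1: +35 → 95 ≥ 80
Round 3 — edge-2, queue-1 page on-call.
No further pages.

cache-1, cache-2, db-r, edge-2, queue-1, search-1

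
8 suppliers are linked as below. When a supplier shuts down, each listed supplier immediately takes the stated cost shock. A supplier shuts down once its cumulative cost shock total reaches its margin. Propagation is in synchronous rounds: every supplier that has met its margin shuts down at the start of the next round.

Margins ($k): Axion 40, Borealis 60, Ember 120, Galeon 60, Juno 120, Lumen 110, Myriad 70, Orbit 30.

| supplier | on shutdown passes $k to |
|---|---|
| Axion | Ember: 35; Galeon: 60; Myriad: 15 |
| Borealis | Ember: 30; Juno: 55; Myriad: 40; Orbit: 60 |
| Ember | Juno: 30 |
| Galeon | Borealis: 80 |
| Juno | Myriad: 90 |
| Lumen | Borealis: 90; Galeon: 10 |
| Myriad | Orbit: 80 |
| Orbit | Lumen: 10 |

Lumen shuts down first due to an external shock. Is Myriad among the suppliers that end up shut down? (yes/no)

no

Round 1 — Lumen shuts down (initial).
  Borealis: +90 → 90 ≥ 60
  Galeon: +10 → 10 < 60
Round 2 — Borealis shuts down.
  Ember: +30 → 30 < 120
  Juno: +55 → 55 < 120
  Myriad: +40 → 40 < 70
  Orbit: +60 → 60 ≥ 30
Round 3 — Orbit shuts down.
No further shutdowns.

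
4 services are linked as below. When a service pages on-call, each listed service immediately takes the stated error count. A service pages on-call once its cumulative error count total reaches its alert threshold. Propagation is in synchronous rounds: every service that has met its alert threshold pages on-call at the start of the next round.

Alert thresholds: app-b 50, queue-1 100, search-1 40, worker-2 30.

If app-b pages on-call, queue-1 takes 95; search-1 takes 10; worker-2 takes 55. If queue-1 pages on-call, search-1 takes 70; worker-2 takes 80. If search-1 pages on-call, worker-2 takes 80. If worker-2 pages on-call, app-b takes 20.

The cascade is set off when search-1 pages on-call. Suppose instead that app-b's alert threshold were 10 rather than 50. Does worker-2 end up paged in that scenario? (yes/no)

yes

With app-b's alert threshold at 10:
Round 1 — search-1 pages on-call (initial).
  worker-2: +80 → 80 ≥ 30
Round 2 — worker-2 pages on-call.
  app-b: +20 → 20 ≥ 10
Round 3 — app-b pages on-call.
  queue-1: +95 → 95 < 100
No further pages.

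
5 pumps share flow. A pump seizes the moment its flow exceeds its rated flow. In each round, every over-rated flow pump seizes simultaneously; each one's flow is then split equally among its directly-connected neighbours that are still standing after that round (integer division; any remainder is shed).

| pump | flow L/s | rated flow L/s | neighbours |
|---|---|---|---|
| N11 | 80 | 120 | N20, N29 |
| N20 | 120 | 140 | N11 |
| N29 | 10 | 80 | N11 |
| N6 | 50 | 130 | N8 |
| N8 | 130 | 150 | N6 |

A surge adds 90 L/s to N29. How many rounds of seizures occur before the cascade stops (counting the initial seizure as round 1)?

Round 1 — N29 at 100 > 80. N29 seizes.
  N29 sheds 100 L/s to N11: 100 each.
    N11: 80+100 = 180 > 120
Round 2 — N11 seizes.
  N11 sheds 180 L/s to N20: 180 each.
    N20: 120+180 = 300 > 140
Round 3 — N20 seizes.
  N20 sheds 300 L/s: no online neighbours, lost.
No further seizures.

3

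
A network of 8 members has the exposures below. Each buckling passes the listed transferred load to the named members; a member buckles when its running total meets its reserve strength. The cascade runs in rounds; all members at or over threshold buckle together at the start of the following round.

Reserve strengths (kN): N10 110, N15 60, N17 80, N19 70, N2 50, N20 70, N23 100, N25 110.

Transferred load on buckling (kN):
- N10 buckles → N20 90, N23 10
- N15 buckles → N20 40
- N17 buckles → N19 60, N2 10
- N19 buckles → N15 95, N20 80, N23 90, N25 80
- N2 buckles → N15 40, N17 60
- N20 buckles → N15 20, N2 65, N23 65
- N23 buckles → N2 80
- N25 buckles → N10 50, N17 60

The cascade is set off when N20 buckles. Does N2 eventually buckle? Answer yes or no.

yes

Round 1 — N20 buckles (initial).
  N15: +20 → 20 < 60
  N2: +65 → 65 ≥ 50
  N23: +65 → 65 < 100
Round 2 — N2 buckles.
  N15: +40 → 60 ≥ 60
  N17: +60 → 60 < 80
Round 3 — N15 buckles.
No further bucklings.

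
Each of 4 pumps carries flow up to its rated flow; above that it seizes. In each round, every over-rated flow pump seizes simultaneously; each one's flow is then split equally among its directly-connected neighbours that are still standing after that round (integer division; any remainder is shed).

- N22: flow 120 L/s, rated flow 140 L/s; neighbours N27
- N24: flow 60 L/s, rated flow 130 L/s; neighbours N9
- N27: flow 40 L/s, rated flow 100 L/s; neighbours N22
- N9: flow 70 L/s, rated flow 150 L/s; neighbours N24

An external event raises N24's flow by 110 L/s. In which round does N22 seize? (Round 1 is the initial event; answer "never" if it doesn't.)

never

Round 1 — N24 at 170 > 130. N24 seizes.
  N24 sheds 170 L/s to N9: 170 each.
    N9: 70+170 = 240 > 150
Round 2 — N9 seizes.
  N9 sheds 240 L/s: no online neighbours, lost.
No further seizures.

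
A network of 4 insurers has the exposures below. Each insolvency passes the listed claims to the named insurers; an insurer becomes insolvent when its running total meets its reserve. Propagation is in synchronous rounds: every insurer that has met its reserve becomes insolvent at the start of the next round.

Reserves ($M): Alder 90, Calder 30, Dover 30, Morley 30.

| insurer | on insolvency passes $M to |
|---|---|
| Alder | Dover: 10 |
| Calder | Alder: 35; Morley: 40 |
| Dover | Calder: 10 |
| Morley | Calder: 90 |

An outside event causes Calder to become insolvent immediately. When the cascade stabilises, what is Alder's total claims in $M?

Round 1 — Calder becomes insolvent (initial).
  Alder: +35 → 35 < 90
  Morley: +40 → 40 ≥ 30
Round 2 — Morley becomes insolvent.
No further insolvencies.

35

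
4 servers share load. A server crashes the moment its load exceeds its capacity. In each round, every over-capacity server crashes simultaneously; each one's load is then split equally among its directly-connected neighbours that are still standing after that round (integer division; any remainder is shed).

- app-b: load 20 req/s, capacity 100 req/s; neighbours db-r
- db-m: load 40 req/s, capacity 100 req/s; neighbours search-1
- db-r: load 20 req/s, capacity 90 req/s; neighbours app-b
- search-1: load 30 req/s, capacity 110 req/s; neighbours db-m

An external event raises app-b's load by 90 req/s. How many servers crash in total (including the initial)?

2

Round 1 — app-b at 110 > 100. app-b crashes.
  app-b sheds 110 req/s to db-r: 110 each.
    db-r: 20+110 = 130 > 90
Round 2 — db-r crashes.
  db-r sheds 130 req/s: no online neighbours, lost.
No further crashes.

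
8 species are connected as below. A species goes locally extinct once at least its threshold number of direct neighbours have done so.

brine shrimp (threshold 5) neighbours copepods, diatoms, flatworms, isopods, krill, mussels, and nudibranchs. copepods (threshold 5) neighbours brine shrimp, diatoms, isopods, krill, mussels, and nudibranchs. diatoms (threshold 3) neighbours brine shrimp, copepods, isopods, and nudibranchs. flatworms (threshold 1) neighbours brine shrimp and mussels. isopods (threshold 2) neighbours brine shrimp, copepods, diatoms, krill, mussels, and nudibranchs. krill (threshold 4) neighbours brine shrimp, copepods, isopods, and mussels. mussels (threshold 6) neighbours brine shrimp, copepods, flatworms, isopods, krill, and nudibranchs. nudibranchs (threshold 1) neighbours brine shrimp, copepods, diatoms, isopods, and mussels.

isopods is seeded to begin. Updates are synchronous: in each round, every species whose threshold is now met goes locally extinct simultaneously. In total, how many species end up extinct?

2

Round 1 — isopods goes locally extinct (initial).
Round 2 — checking thresholds:
  brine shrimp: 1 of 7 neighbours < 5, not yet.
  copepods: 1 of 6 neighbours < 5, not yet.
  diatoms: 1 of 4 neighbours < 3, not yet.
  krill: 1 of 4 neighbours < 4, not yet.
  mussels: 1 of 6 neighbours < 6, not yet.
  nudibranchs: 1 of 5 neighbours ≥ 1, goes locally extinct.
Round 3 — no new extinctions; cascade stops.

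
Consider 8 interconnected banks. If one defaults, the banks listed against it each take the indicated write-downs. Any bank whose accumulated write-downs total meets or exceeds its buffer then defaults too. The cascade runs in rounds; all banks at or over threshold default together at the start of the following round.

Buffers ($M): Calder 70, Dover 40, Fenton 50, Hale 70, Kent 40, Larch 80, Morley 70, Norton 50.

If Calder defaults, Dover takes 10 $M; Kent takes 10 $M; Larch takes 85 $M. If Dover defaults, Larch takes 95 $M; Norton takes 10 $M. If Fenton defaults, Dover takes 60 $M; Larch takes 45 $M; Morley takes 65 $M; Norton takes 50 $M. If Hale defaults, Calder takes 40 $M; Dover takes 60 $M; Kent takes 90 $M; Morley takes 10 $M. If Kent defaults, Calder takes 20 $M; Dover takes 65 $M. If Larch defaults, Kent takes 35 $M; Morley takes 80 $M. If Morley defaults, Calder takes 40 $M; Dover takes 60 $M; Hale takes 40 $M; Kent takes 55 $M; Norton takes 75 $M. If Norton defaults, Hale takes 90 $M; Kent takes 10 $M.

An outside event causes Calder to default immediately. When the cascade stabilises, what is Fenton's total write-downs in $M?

0

Round 1 — Calder defaults (initial).
  Dover: +10 → 10 < 40
  Kent: +10 → 10 < 40
  Larch: +85 → 85 ≥ 80
Round 2 — Larch defaults.
  Kent: +35 → 45 ≥ 40
  Morley: +80 → 80 ≥ 70
Round 3 — Kent, Morley default.
  Dover: +65+60 → 135 ≥ 40
  Hale: +40 → 40 < 70
  Norton: +75 → 75 ≥ 50
Round 4 — Dover, Norton default.
  Hale: +90 → 130 ≥ 70
Round 5 — Hale defaults.
No further defaults.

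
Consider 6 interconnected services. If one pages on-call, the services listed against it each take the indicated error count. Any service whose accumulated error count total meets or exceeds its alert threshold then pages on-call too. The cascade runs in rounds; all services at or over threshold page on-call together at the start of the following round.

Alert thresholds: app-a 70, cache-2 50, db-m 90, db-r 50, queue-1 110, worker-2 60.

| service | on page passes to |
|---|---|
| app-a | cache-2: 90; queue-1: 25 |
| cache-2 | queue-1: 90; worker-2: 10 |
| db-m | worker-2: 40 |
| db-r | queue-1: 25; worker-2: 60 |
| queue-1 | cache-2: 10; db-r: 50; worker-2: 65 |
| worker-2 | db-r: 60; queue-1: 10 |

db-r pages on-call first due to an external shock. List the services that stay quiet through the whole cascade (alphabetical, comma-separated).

Round 1 — db-r pages on-call (initial).
  queue-1: +25 → 25 < 110
  worker-2: +60 → 60 ≥ 60
Round 2 — worker-2 pages on-call.
  queue-1: +10 → 35 < 110
No further pages.

app-a, cache-2, db-m, queue-1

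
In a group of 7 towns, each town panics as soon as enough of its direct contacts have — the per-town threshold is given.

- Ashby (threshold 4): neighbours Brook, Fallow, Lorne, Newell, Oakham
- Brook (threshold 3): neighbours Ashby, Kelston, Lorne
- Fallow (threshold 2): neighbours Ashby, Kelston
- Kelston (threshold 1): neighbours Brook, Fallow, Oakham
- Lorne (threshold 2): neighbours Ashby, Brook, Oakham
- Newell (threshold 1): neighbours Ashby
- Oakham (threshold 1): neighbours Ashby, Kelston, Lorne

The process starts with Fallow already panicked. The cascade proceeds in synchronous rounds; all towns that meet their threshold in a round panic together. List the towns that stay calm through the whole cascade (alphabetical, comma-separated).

Round 1 — Fallow panics (initial).
Round 2 — checking thresholds:
  Ashby: 1 of 5 neighbours < 4, not yet.
  Kelston: 1 of 3 neighbours ≥ 1, panics.
Round 3 — checking thresholds:
  Ashby: 1 of 5 neighbours < 4, not yet.
  Brook: 1 of 3 neighbours < 3, not yet.
  Oakham: 1 of 3 neighbours ≥ 1, panics.
Round 4 — no new panics; cascade stops.

Ashby, Brook, Lorne, Newell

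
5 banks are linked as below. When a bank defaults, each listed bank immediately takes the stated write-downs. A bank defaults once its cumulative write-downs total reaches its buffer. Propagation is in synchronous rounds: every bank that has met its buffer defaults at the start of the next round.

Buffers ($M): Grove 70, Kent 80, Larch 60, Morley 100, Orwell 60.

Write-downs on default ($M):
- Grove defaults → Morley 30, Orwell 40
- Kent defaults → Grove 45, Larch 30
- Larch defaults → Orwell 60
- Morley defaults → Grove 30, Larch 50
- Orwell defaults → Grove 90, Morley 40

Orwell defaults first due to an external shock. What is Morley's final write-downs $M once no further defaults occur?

Round 1 — Orwell defaults (initial).
  Grove: +90 → 90 ≥ 70
  Morley: +40 → 40 < 100
Round 2 — Grove defaults.
  Morley: +30 → 70 < 100
No further defaults.

70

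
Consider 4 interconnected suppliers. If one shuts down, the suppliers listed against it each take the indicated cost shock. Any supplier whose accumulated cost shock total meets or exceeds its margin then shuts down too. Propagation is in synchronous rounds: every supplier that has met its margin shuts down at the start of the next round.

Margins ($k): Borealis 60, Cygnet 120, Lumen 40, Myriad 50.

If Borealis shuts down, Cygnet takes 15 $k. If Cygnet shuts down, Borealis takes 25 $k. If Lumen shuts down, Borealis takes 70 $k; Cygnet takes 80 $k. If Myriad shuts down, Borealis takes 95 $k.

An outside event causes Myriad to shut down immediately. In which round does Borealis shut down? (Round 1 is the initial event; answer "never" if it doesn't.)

Round 1 — Myriad shuts down (initial).
  Borealis: +95 → 95 ≥ 60
Round 2 — Borealis shuts down.
  Cygnet: +15 → 15 < 120
No further shutdowns.

2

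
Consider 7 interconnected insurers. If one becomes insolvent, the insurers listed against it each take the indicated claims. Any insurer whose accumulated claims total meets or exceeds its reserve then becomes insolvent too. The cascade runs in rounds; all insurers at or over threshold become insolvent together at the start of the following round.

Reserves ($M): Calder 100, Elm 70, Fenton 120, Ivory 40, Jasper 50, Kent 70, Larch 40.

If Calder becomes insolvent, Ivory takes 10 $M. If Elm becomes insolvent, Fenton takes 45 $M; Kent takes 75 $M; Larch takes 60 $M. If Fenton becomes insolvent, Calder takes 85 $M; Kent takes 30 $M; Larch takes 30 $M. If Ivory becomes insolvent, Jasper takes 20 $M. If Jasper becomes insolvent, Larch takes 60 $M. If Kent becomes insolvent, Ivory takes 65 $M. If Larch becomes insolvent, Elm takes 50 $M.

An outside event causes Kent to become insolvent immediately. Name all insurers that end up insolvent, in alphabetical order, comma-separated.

Round 1 — Kent becomes insolvent (initial).
  Ivory: +65 → 65 ≥ 40
Round 2 — Ivory becomes insolvent.
  Jasper: +20 → 20 < 50
No further insolvencies.

Ivory, Kent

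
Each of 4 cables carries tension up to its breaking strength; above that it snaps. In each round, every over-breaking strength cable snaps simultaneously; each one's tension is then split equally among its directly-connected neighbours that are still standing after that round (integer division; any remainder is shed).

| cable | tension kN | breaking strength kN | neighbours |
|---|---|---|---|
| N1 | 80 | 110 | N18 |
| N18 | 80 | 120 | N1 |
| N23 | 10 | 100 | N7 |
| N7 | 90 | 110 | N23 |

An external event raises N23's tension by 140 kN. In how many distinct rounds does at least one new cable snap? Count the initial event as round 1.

2

Round 1 — N23 at 150 > 100. N23 snaps.
  N23 sheds 150 kN to N7: 150 each.
    N7: 90+150 = 240 > 110
Round 2 — N7 snaps.
  N7 sheds 240 kN: no online neighbours, lost.
No further breaks.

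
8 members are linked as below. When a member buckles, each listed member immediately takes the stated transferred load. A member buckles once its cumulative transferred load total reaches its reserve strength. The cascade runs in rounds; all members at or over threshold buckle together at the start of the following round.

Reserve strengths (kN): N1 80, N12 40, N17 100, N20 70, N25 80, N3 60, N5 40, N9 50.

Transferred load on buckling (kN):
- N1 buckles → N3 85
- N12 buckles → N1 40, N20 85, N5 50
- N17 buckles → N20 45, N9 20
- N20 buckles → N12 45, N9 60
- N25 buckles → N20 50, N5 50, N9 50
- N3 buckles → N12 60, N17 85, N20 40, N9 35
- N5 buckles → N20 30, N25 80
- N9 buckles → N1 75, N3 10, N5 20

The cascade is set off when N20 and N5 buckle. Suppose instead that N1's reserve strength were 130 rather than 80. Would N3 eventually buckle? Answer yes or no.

no

With N1's reserve strength at 130:
Round 1 — N20, N5 buckle (initial).
  N12: +45 → 45 ≥ 40
  N25: +80 → 80 ≥ 80
  N9: +60 → 60 ≥ 50
Round 2 — N12, N25, N9 buckle.
  N1: +40+75 → 115 < 130
  N3: +10 → 10 < 60
No further bucklings.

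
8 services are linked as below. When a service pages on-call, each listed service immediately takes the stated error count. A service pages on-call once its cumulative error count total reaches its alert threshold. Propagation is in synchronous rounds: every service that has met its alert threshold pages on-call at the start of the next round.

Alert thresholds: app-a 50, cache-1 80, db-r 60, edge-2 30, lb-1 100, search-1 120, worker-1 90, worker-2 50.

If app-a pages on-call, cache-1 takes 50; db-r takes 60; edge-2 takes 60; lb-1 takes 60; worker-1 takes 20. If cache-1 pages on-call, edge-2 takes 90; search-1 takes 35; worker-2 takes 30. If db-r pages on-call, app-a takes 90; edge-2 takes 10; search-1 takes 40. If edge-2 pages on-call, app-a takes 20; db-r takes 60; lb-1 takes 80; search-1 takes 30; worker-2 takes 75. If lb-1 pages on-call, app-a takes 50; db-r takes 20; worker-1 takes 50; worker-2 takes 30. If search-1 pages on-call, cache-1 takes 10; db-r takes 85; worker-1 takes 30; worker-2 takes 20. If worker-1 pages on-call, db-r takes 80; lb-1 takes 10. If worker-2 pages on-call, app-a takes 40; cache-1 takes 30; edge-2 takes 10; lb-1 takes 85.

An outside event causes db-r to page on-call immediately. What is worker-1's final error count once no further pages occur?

Round 1 — db-r pages on-call (initial).
  app-a: +90 → 90 ≥ 50
  edge-2: +10 → 10 < 30
  search-1: +40 → 40 < 120
Round 2 — app-a pages on-call.
  cache-1: +50 → 50 < 80
  edge-2: +60 → 70 ≥ 30
  lb-1: +60 → 60 < 100
  worker-1: +20 → 20 < 90
Round 3 — edge-2 pages on-call.
  lb-1: +80 → 140 ≥ 100
  search-1: +30 → 70 < 120
  worker-2: +75 → 75 ≥ 50
Round 4 — lb-1, worker-2 page on-call.
  cache-1: +30 → 80 ≥ 80
  worker-1: +50 → 70 < 90
Round 5 — cache-1 pages on-call.
  search-1: +35 → 105 < 120
No further pages.

70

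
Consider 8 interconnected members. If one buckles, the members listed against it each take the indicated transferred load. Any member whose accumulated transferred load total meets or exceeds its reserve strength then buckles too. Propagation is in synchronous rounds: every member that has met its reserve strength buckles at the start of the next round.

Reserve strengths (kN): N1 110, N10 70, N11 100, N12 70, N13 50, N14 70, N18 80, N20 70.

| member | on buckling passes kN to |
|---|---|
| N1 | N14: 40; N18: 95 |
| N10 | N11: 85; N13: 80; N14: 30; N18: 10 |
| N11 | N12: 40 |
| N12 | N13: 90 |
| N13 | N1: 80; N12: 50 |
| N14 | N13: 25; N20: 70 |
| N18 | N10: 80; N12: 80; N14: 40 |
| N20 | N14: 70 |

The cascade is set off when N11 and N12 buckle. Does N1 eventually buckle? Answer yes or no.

no

Round 1 — N11, N12 buckle (initial).
  N13: +90 → 90 ≥ 50
Round 2 — N13 buckles.
  N1: +80 → 80 < 110
No further bucklings.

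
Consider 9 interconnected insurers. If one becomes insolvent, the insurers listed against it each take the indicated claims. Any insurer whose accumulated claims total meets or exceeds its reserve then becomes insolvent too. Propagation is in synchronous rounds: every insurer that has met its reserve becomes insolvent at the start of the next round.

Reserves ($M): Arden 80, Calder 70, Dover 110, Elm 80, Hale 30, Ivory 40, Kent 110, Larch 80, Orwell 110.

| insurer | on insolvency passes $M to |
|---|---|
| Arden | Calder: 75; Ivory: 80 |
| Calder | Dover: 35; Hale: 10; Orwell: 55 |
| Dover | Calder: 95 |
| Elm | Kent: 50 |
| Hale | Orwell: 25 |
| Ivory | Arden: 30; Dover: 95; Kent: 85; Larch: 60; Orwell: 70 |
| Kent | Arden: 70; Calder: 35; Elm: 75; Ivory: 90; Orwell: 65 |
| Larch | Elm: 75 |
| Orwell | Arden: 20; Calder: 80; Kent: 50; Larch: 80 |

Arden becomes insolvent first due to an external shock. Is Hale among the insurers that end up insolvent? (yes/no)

Round 1 — Arden becomes insolvent (initial).
  Calder: +75 → 75 ≥ 70
  Ivory: +80 → 80 ≥ 40
Round 2 — Calder, Ivory become insolvent.
  Dover: +35+95 → 130 ≥ 110
  Hale: +10 → 10 < 30
  Kent: +85 → 85 < 110
  Larch: +60 → 60 < 80
  Orwell: +55+70 → 125 ≥ 110
Round 3 — Dover, Orwell become insolvent.
  Kent: +50 → 135 ≥ 110
  Larch: +80 → 140 ≥ 80
Round 4 — Kent, Larch become insolvent.
  Elm: +75+75 → 150 ≥ 80
Round 5 — Elm becomes insolvent.
No further insolvencies.

no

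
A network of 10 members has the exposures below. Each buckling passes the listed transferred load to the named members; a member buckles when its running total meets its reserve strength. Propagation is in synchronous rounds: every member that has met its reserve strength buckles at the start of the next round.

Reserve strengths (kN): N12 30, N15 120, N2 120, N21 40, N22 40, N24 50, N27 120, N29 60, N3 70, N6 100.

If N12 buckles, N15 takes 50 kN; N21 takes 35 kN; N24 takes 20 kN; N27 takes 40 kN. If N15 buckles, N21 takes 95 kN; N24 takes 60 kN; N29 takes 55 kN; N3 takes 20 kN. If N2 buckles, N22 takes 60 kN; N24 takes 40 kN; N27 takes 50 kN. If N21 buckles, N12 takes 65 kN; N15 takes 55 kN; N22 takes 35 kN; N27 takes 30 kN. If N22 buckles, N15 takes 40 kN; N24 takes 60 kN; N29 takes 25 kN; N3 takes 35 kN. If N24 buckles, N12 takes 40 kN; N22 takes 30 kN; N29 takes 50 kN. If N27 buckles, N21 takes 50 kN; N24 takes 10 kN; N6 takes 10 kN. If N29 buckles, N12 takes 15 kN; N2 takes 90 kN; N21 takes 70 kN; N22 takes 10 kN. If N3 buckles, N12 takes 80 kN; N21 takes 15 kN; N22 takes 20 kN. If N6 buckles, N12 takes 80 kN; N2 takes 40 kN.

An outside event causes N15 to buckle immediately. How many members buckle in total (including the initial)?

6

Round 1 — N15 buckles (initial).
  N21: +95 → 95 ≥ 40
  N24: +60 → 60 ≥ 50
  N29: +55 → 55 < 60
  N3: +20 → 20 < 70
Round 2 — N21, N24 buckle.
  N12: +65+40 → 105 ≥ 30
  N22: +35+30 → 65 ≥ 40
  N27: +30 → 30 < 120
  N29: +50 → 105 ≥ 60
Round 3 — N12, N22, N29 buckle.
  N2: +90 → 90 < 120
  N27: +40 → 70 < 120
  N3: +35 → 55 < 70
No further bucklings.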